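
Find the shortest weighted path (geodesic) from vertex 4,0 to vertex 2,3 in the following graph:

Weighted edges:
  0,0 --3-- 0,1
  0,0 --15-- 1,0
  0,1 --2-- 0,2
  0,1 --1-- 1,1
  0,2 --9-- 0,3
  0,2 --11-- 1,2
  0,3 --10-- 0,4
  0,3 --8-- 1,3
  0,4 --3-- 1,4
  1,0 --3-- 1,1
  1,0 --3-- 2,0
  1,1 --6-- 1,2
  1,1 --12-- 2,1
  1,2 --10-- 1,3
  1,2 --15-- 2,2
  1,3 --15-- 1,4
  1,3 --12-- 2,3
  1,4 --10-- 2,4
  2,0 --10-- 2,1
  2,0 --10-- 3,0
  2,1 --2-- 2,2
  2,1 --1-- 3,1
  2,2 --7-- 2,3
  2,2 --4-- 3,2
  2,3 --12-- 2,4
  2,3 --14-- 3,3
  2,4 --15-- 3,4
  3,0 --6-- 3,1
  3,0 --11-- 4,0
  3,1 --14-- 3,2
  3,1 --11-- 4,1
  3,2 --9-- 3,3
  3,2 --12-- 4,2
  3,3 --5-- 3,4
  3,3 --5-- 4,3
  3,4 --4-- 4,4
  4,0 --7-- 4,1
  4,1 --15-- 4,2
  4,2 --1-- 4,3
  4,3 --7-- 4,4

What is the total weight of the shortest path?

Shortest path: 4,0 → 3,0 → 3,1 → 2,1 → 2,2 → 2,3, total weight = 27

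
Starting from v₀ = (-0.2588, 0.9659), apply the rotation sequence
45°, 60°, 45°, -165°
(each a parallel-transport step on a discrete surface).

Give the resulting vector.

Total rotation: 45° + 60° + 45° + (-165°) = -15°. Final vector: (0, 1)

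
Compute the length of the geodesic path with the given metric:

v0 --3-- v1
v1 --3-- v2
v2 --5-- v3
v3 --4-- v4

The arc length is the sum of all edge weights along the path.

Arc length = 3 + 3 + 5 + 4 = 15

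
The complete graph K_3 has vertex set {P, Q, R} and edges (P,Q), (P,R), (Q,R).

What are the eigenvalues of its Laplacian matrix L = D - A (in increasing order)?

For the complete graph K_n, L = nI − J (J = all-ones matrix). J has eigenvalues n (once, eigenvector 𝟙) and 0 (multiplicity n−1), so L has eigenvalues 0 (once) and n (multiplicity n−1). Here n = 3: eigenvalue 0 once and 3 with multiplicity 2.
Laplacian eigenvalues (increasing order): [0.0, 3.0, 3.0]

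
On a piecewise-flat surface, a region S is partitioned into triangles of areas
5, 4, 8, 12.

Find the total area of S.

5 + 4 + 8 + 12 = 29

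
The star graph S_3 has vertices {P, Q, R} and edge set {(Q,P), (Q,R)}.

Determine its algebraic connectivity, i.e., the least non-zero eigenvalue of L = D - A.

The star S_3 is the complete bipartite graph K_{1,2} (one hub of degree 2, 2 leaves of degree 1). The Laplacian spectrum of K_{p,q} is 0, p (multiplicity q−1), q (multiplicity p−1), p+q. With p = 1, q = 2: 0 once, 1 with multiplicity 1, and 3 once. (Check: trace L = sum of degrees = 4 = 1·1 + 3.)
Laplacian eigenvalues: [0.0, 1.0, 3.0]. Algebraic connectivity (smallest non-zero eigenvalue) = 1.0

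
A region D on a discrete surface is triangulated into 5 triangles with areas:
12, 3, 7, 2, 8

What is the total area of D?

12 + 3 + 7 + 2 + 8 = 32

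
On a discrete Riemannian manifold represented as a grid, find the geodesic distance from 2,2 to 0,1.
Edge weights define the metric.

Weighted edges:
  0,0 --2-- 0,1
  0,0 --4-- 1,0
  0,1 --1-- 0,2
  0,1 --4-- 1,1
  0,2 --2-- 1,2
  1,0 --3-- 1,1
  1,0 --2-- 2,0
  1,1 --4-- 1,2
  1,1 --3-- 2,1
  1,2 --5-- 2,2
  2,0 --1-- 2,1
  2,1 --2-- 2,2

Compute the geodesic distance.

Shortest path: 2,2 → 1,2 → 0,2 → 0,1, total weight = 8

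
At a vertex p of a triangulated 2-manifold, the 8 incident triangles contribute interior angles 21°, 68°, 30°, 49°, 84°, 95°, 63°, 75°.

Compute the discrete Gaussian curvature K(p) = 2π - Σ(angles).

Sum of angles = 485°. K = 360° - 485° = -125° = -25π/36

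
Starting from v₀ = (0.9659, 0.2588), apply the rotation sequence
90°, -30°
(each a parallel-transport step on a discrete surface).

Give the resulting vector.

Total rotation: 90° + (-30°) = 60°. Final vector: (0.2588, 0.9659)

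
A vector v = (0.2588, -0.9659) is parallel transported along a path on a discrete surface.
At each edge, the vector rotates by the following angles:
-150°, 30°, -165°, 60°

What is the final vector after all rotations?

Total rotation: (-150°) + 30° + (-165°) + 60° = -225° ≡ 135° (mod 360°). Final vector: (0.5000, 0.8660)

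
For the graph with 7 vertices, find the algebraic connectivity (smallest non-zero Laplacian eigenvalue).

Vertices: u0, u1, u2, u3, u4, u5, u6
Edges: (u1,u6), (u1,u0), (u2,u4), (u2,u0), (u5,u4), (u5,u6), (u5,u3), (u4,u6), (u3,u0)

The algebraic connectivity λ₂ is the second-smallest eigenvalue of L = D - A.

Degrees: deg(u0) = 3, deg(u1) = 2, deg(u2) = 2, deg(u3) = 2, deg(u4) = 3, deg(u5) = 3, deg(u6) = 3.
L = D − A with rows/columns ordered (u0, u1, u2, u3, u4, u5, u6):
  [ 3, -1, -1, -1,  0,  0,  0]
  [-1,  2,  0,  0,  0,  0, -1]
  [-1,  0,  2,  0, -1,  0,  0]
  [-1,  0,  0,  2,  0, -1,  0]
  [ 0,  0, -1,  0,  3, -1, -1]
  [ 0,  0,  0, -1, -1,  3, -1]
  [ 0, -1,  0,  0, -1, -1,  3]
Characteristic polynomial: det(λI − L) = λ(λ² − 6λ + 7)³.
Roots: λ = 0; (λ² − 6λ + 7) = 0 ⇒ λ = 3 ± √2 ≈ 1.5858, 4.4142 (multiplicity 3).
(Check: the roots sum (with multiplicity) to 18, matching trace L = Σdeg = 2·9 = 18.)
Laplacian eigenvalues: [0.0, 1.5858, 1.5858, 1.5858, 4.4142, 4.4142, 4.4142]. Algebraic connectivity (smallest non-zero eigenvalue) = 1.5858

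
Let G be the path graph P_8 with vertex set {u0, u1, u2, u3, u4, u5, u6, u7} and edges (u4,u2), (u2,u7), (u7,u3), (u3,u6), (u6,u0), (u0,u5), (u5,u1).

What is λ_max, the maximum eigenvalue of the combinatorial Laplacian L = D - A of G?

The path graph P_n has Laplacian eigenvalues λ_k = 2 − 2cos(kπ/n), k = 0, 1, …, n−1. Here n = 8:
k=0: 2 − 2cos(0) = 0.0; k=1: 2 − 2cos(π/8) = 0.1522; k=2: 2 − 2cos(π/4) = 0.5858; k=3: 2 − 2cos(3π/8) = 1.2346; k=4: 2 − 2cos(π/2) = 2.0; k=5: 2 − 2cos(5π/8) = 2.7654; k=6: 2 − 2cos(3π/4) = 3.4142; k=7: 2 − 2cos(7π/8) = 3.8478.
Laplacian eigenvalues: [0.0, 0.1522, 0.5858, 1.2346, 2.0, 2.7654, 3.4142, 3.8478]. Largest eigenvalue (spectral radius) = 3.8478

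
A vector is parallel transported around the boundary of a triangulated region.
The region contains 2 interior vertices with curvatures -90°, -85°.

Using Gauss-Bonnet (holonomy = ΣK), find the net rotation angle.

Holonomy = total enclosed curvature = (-90°) + (-85°) = -175°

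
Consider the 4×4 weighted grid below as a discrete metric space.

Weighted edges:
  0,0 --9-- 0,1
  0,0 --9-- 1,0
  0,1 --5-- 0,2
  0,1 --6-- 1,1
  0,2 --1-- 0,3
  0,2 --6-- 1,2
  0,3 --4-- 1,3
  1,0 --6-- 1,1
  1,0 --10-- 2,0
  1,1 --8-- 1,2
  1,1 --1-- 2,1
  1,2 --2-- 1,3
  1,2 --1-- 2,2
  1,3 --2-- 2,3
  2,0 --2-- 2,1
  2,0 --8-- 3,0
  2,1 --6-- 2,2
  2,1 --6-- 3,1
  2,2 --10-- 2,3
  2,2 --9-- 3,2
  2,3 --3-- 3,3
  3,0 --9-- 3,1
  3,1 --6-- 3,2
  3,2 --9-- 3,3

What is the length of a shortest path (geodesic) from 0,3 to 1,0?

Shortest path: 0,3 → 0,2 → 0,1 → 1,1 → 1,0, total weight = 18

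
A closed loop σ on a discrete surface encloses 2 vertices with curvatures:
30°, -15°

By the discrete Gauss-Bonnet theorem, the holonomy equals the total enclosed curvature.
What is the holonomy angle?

Holonomy = total enclosed curvature = 30° + (-15°) = 15°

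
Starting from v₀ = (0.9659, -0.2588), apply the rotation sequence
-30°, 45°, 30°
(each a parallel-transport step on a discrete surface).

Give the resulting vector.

Total rotation: (-30°) + 45° + 30° = 45°. Final vector: (0.8660, 0.5000)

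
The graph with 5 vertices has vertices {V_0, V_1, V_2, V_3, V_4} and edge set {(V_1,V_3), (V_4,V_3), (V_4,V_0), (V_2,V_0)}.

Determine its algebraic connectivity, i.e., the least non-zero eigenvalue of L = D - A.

Degrees: deg(V_0) = 2, deg(V_1) = 1, deg(V_2) = 1, deg(V_3) = 2, deg(V_4) = 2.
L = D − A with rows/columns ordered (V_0, V_1, V_2, V_3, V_4):
  [ 2,  0, -1,  0, -1]
  [ 0,  1,  0, -1,  0]
  [-1,  0,  1,  0,  0]
  [ 0, -1,  0,  2, -1]
  [-1,  0,  0, -1,  2]
Characteristic polynomial: det(λI − L) = λ(λ² − 3λ + 1)(λ² − 5λ + 5).
Roots: λ = 0; (λ² − 3λ + 1) = 0 ⇒ λ = (3 ± √5)/2 ≈ 0.382, 2.618; (λ² − 5λ + 5) = 0 ⇒ λ = (5 ± √5)/2 ≈ 1.382, 3.618.
(Check: the roots sum (with multiplicity) to 8, matching trace L = Σdeg = 2·4 = 8.)
Laplacian eigenvalues: [0.0, 0.382, 1.382, 2.618, 3.618]. Algebraic connectivity (smallest non-zero eigenvalue) = 0.382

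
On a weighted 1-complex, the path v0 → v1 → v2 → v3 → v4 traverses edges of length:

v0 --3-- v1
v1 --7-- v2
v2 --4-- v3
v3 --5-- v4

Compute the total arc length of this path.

Arc length = 3 + 7 + 4 + 5 = 19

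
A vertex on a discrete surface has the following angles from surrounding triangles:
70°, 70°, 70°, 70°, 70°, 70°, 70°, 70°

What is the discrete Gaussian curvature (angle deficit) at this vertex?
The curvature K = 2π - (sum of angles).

Sum of angles = 560°. K = 360° - 560° = -200°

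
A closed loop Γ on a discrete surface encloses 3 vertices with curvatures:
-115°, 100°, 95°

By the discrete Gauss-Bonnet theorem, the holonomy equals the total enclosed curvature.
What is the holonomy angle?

Holonomy = total enclosed curvature = (-115°) + 100° + 95° = 80°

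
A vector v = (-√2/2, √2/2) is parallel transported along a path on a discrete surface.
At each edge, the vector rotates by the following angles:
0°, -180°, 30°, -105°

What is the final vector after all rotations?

Total rotation: 0° + (-180°) + 30° + (-105°) = -255° ≡ 105° (mod 360°). Final vector: (-0.5000, -0.8660)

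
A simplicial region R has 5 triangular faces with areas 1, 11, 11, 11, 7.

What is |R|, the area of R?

1 + 11 + 11 + 11 + 7 = 41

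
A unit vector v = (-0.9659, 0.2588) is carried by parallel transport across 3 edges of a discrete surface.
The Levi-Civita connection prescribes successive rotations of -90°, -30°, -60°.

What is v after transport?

Total rotation: (-90°) + (-30°) + (-60°) = -180° ≡ 180° (mod 360°). Final vector: (0.9659, -0.2588)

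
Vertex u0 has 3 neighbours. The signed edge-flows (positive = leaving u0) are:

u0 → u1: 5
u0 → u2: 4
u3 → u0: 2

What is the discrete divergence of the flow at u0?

Divergence = sum of outgoing flows = 5 + 4 + (-2) = 7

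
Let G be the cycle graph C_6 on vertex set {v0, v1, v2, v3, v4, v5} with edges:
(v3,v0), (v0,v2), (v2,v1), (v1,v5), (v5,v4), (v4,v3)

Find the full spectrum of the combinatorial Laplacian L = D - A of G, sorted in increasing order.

The cycle graph C_n has Laplacian eigenvalues λ_k = 2 − 2cos(2πk/n), k = 0, 1, …, n−1. Here n = 6:
k=0: 2 − 2cos(0) = 0.0; k=1: 2 − 2cos(π/3) = 1.0; k=2: 2 − 2cos(2π/3) = 3.0; k=3: 2 − 2cos(π) = 4.0; k=4: 2 − 2cos(4π/3) = 3.0; k=5: 2 − 2cos(5π/3) = 1.0.
Laplacian eigenvalues (increasing order): [0.0, 1.0, 1.0, 3.0, 3.0, 4.0]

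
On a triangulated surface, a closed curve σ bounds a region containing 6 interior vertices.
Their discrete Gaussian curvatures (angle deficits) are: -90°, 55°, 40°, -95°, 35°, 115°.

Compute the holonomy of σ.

Holonomy = total enclosed curvature = (-90°) + 55° + 40° + (-95°) + 35° + 115° = 60°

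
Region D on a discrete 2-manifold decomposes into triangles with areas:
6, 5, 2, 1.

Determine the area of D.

6 + 5 + 2 + 1 = 14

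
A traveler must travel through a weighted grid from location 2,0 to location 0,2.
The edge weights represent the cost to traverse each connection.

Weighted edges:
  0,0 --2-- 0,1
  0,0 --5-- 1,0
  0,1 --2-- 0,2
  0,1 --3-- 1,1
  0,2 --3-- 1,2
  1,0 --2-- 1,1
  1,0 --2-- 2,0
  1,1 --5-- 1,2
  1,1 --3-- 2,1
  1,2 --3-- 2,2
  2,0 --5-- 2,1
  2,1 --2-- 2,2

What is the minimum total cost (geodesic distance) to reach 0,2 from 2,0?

Shortest path: 2,0 → 1,0 → 1,1 → 0,1 → 0,2, total weight = 9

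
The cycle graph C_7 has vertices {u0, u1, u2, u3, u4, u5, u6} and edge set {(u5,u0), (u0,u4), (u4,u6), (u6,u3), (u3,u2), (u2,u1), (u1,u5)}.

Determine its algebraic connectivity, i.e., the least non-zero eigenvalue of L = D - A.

The cycle graph C_n has Laplacian eigenvalues λ_k = 2 − 2cos(2πk/n), k = 0, 1, …, n−1. Here n = 7:
k=0: 2 − 2cos(0) = 0.0; k=1: 2 − 2cos(2π/7) = 0.753; k=2: 2 − 2cos(4π/7) = 2.445; k=3: 2 − 2cos(6π/7) = 3.8019; k=4: 2 − 2cos(8π/7) = 3.8019; k=5: 2 − 2cos(10π/7) = 2.445; k=6: 2 − 2cos(12π/7) = 0.753.
Laplacian eigenvalues: [0.0, 0.753, 0.753, 2.445, 2.445, 3.8019, 3.8019]. Algebraic connectivity (smallest non-zero eigenvalue) = 0.753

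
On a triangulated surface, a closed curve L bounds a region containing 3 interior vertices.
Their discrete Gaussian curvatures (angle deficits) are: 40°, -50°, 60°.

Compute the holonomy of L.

Holonomy = total enclosed curvature = 40° + (-50°) + 60° = 50°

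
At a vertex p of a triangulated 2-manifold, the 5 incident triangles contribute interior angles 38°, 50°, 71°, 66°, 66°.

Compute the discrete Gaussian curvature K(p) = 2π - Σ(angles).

Sum of angles = 291°. K = 360° - 291° = 69° = 23π/60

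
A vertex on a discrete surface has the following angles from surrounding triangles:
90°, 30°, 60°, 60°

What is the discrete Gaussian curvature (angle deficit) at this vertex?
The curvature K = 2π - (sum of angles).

Sum of angles = 240°. K = 360° - 240° = 120° = 2π/3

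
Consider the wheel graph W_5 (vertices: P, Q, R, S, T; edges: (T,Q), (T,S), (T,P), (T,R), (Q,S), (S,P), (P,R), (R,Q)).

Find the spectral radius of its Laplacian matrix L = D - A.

The wheel W_5 is the join K_1 ∨ C_4 (a hub joined to every vertex of a cycle of length 4). For a join G ∨ H (G on p vertices, H on q vertices) the Laplacian spectrum is 0, p+q, the eigenvalues of L(G) other than one 0 each shifted by +q, and the eigenvalues of L(H) other than one 0 each shifted by +p. With G = K_1 (p = 1, nothing left after dropping its 0) and H = C_4 (q = 4, eigenvalues 2 − 2cos(2πk/4), k = 0, …, 3; drop k = 0), the spectrum of W_5 is 0, 5, and 1 + (2 − 2cos(2πk/4)) = 3 − 2cos(2πk/4) for k = 1, …, 3:
k=1: 3 − 2cos(π/2) = 3.0; k=2: 3 − 2cos(π) = 5.0; k=3: 3 − 2cos(3π/2) = 3.0.
Laplacian eigenvalues: [0.0, 3.0, 3.0, 5.0, 5.0]. Largest eigenvalue (spectral radius) = 5.0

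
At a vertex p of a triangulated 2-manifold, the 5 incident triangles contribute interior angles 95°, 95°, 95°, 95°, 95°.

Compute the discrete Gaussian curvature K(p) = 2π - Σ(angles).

Sum of angles = 475°. K = 360° - 475° = -115°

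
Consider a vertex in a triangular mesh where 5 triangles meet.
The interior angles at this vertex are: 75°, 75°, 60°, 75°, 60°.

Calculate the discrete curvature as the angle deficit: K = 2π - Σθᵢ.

Sum of angles = 345°. K = 360° - 345° = 15°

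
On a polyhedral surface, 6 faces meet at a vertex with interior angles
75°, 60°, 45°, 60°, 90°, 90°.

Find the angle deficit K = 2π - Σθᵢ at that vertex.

Sum of angles = 420°. K = 360° - 420° = -60° = -π/3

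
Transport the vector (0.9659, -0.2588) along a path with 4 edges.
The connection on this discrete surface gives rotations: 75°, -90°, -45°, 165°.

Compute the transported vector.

Total rotation: 75° + (-90°) + (-45°) + 165° = 105°. Final vector: (0, 1)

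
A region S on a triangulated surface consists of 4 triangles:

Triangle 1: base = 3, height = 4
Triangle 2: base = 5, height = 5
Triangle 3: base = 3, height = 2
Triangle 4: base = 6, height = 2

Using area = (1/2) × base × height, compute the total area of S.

(1/2)×3×4 + (1/2)×5×5 + (1/2)×3×2 + (1/2)×6×2 = 27.5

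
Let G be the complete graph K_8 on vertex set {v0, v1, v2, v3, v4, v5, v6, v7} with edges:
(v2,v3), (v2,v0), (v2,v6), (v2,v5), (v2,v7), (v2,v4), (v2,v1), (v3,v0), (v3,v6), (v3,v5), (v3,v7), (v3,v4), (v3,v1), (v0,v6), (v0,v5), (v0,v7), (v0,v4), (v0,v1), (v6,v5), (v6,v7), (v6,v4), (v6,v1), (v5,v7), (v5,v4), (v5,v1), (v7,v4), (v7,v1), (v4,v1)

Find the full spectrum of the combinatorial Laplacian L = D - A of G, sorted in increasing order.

For the complete graph K_n, L = nI − J (J = all-ones matrix). J has eigenvalues n (once, eigenvector 𝟙) and 0 (multiplicity n−1), so L has eigenvalues 0 (once) and n (multiplicity n−1). Here n = 8: eigenvalue 0 once and 8 with multiplicity 7.
Laplacian eigenvalues (increasing order): [0.0, 8.0, 8.0, 8.0, 8.0, 8.0, 8.0, 8.0]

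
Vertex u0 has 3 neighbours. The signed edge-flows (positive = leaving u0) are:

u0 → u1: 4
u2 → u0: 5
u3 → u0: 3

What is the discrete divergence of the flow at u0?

Divergence = sum of outgoing flows = 4 + (-5) + (-3) = -4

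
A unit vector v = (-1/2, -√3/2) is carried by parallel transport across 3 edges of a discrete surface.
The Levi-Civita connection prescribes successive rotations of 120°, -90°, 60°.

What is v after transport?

Total rotation: 120° + (-90°) + 60° = 90°. Final vector: (0.8660, -0.5000)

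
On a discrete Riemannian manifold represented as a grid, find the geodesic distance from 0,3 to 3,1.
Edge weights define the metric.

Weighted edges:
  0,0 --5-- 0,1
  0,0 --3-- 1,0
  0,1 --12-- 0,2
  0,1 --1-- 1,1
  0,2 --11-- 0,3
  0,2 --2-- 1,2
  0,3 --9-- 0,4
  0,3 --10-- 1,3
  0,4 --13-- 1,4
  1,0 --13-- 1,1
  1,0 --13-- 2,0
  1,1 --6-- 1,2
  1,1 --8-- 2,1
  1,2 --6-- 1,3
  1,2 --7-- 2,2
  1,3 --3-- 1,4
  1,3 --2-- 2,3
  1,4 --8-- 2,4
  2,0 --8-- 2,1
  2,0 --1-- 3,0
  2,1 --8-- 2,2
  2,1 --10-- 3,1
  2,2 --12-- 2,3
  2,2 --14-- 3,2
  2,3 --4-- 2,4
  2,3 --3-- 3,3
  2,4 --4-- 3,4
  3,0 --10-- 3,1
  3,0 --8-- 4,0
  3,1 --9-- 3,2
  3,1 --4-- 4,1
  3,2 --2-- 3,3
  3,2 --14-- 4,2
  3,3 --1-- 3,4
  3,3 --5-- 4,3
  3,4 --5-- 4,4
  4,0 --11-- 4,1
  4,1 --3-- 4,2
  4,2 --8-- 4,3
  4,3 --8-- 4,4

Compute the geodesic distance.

Shortest path: 0,3 → 1,3 → 2,3 → 3,3 → 3,2 → 3,1, total weight = 26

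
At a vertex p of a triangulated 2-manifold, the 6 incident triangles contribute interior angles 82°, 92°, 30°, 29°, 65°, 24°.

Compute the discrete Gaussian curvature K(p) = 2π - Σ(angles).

Sum of angles = 322°. K = 360° - 322° = 38° = 19π/90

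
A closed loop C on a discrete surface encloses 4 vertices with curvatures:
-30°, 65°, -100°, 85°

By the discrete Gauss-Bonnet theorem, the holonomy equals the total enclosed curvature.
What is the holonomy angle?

Holonomy = total enclosed curvature = (-30°) + 65° + (-100°) + 85° = 20°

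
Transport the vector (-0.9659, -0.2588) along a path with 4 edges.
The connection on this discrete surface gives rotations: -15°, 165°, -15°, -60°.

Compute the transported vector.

Total rotation: (-15°) + 165° + (-15°) + (-60°) = 75°. Final vector: (0, -1)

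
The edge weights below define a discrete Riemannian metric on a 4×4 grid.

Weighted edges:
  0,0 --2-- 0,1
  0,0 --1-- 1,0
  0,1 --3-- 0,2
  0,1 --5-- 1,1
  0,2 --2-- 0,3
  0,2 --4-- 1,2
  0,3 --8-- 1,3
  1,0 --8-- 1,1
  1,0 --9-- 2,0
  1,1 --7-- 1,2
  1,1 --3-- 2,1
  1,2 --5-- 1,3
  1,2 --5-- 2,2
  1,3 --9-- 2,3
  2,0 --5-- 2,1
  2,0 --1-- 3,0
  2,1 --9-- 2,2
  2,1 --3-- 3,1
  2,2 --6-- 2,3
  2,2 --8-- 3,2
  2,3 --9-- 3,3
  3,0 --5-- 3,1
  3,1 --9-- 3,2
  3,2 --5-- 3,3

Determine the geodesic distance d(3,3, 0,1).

Shortest path: 3,3 → 3,2 → 3,1 → 2,1 → 1,1 → 0,1, total weight = 25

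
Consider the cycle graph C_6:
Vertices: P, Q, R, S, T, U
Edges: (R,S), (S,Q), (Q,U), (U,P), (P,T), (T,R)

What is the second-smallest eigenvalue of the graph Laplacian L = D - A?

The cycle graph C_n has Laplacian eigenvalues λ_k = 2 − 2cos(2πk/n), k = 0, 1, …, n−1. Here n = 6:
k=0: 2 − 2cos(0) = 0.0; k=1: 2 − 2cos(π/3) = 1.0; k=2: 2 − 2cos(2π/3) = 3.0; k=3: 2 − 2cos(π) = 4.0; k=4: 2 − 2cos(4π/3) = 3.0; k=5: 2 − 2cos(5π/3) = 1.0.
Laplacian eigenvalues: [0.0, 1.0, 1.0, 3.0, 3.0, 4.0]. Algebraic connectivity (smallest non-zero eigenvalue) = 1.0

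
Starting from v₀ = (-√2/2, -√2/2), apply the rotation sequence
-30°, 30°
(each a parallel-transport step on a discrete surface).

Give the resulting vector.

Total rotation: (-30°) + 30° = 0°. Final vector: (-0.7071, -0.7071)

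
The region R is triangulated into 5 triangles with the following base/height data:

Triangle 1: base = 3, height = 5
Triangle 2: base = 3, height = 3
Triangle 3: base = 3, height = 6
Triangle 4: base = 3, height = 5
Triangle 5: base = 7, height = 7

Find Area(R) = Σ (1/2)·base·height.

(1/2)×3×5 + (1/2)×3×3 + (1/2)×3×6 + (1/2)×3×5 + (1/2)×7×7 = 53.0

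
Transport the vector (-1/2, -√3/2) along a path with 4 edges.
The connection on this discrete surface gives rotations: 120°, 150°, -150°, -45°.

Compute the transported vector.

Total rotation: 120° + 150° + (-150°) + (-45°) = 75°. Final vector: (0.7071, -0.7071)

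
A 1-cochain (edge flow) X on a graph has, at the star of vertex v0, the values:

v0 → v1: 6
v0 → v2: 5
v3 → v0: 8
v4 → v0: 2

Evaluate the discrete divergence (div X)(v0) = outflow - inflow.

Divergence = sum of outgoing flows = 6 + 5 + (-8) + (-2) = 1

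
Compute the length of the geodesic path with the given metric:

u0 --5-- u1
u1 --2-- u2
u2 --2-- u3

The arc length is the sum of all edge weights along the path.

Arc length = 5 + 2 + 2 = 9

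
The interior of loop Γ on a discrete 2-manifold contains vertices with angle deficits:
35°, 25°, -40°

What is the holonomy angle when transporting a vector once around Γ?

Holonomy = total enclosed curvature = 35° + 25° + (-40°) = 20°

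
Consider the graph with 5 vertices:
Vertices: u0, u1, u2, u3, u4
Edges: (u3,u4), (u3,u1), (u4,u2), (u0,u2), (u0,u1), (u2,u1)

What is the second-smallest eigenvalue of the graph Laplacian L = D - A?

Degrees: deg(u0) = 2, deg(u1) = 3, deg(u2) = 3, deg(u3) = 2, deg(u4) = 2.
L = D − A with rows/columns ordered (u0, u1, u2, u3, u4):
  [ 2, -1, -1,  0,  0]
  [-1,  3, -1, -1,  0]
  [-1, -1,  3,  0, -1]
  [ 0, -1,  0,  2, -1]
  [ 0,  0, -1, -1,  2]
Characteristic polynomial: det(λI − L) = λ(λ² − 5λ + 5)(λ² − 7λ + 11).
Roots: λ = 0; (λ² − 5λ + 5) = 0 ⇒ λ = (5 ± √5)/2 ≈ 1.382, 3.618; (λ² − 7λ + 11) = 0 ⇒ λ = (7 ± √5)/2 ≈ 2.382, 4.618.
(Check: the roots sum (with multiplicity) to 12, matching trace L = Σdeg = 2·6 = 12.)
Laplacian eigenvalues: [0.0, 1.382, 2.382, 3.618, 4.618]. Algebraic connectivity (smallest non-zero eigenvalue) = 1.382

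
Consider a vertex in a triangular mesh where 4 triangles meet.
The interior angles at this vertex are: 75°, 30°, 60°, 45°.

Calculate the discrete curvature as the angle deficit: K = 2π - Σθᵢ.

Sum of angles = 210°. K = 360° - 210° = 150°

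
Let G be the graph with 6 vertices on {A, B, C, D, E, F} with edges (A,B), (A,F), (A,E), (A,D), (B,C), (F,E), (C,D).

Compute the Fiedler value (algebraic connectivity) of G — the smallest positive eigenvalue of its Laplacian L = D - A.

Degrees: deg(A) = 4, deg(B) = 2, deg(C) = 2, deg(D) = 2, deg(E) = 2, deg(F) = 2.
L = D − A with rows/columns ordered (A, B, C, D, E, F):
  [ 4, -1,  0, -1, -1, -1]
  [-1,  2, -1,  0,  0,  0]
  [ 0, -1,  2, -1,  0,  0]
  [-1,  0, -1,  2,  0,  0]
  [-1,  0,  0,  0,  2, -1]
  [-1,  0,  0,  0, -1,  2]
Characteristic polynomial: det(λI − L) = λ(λ² − 6λ + 4)(λ − 2)(λ − 3)².
Roots: λ = 0; (λ² − 6λ + 4) = 0 ⇒ λ = 3 ± √5 ≈ 0.7639, 5.2361; (λ − 2) = 0 ⇒ λ = 2; (λ − 3) = 0 ⇒ λ = 3 (multiplicity 2).
(Check: the roots sum (with multiplicity) to 14, matching trace L = Σdeg = 2·7 = 14.)
Laplacian eigenvalues: [0.0, 0.7639, 2.0, 3.0, 3.0, 5.2361]. Algebraic connectivity (smallest non-zero eigenvalue) = 0.7639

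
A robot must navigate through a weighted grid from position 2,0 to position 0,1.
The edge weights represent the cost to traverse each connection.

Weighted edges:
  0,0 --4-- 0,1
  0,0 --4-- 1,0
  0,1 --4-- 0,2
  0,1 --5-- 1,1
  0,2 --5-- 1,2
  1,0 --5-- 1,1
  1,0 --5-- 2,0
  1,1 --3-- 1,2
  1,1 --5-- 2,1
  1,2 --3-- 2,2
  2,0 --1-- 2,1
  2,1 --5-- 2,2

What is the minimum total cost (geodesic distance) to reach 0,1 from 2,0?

Shortest path: 2,0 → 2,1 → 1,1 → 0,1, total weight = 11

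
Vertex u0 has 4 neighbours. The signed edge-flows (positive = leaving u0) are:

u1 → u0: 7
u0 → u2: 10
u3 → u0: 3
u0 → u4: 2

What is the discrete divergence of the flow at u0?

Divergence = sum of outgoing flows = (-7) + 10 + (-3) + 2 = 2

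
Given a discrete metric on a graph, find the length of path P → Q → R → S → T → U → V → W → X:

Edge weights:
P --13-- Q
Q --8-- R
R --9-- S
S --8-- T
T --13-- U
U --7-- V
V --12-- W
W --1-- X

Arc length = 13 + 8 + 9 + 8 + 13 + 7 + 12 + 1 = 71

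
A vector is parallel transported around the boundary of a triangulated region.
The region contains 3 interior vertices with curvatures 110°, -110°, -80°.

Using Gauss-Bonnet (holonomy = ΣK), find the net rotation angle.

Holonomy = total enclosed curvature = 110° + (-110°) + (-80°) = -80°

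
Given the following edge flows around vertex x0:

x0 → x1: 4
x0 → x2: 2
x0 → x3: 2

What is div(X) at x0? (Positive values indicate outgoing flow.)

Divergence = sum of outgoing flows = 4 + 2 + 2 = 8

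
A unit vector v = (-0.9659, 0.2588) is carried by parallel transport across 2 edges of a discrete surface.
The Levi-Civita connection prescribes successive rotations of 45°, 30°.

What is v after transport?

Total rotation: 45° + 30° = 75°. Final vector: (-0.5000, -0.8660)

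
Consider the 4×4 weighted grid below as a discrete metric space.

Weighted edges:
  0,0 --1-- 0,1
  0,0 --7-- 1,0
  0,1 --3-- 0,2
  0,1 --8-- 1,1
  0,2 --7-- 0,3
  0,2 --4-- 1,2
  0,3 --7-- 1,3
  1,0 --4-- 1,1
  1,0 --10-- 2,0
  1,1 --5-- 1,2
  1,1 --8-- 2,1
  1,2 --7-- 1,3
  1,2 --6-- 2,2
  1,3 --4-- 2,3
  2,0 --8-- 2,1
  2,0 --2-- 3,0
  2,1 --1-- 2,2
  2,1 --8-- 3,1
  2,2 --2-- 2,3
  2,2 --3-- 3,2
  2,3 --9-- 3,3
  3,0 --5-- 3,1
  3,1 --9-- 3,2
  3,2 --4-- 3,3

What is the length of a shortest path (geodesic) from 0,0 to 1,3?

Shortest path: 0,0 → 0,1 → 0,2 → 1,2 → 1,3, total weight = 15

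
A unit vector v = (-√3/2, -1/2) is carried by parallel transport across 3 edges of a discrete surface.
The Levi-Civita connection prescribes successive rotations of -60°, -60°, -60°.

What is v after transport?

Total rotation: (-60°) + (-60°) + (-60°) = -180° ≡ 180° (mod 360°). Final vector: (0.8660, 0.5000)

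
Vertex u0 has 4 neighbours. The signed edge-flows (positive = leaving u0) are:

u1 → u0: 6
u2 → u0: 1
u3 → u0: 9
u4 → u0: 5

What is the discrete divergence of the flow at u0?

Divergence = sum of outgoing flows = (-6) + (-1) + (-9) + (-5) = -21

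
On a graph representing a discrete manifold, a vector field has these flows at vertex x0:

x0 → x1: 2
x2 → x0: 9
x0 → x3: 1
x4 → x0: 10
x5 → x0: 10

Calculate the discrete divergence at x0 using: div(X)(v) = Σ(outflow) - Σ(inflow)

Divergence = sum of outgoing flows = 2 + (-9) + 1 + (-10) + (-10) = -26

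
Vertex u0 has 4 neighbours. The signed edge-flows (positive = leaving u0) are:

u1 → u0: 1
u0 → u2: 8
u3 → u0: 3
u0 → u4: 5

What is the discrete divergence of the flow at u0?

Divergence = sum of outgoing flows = (-1) + 8 + (-3) + 5 = 9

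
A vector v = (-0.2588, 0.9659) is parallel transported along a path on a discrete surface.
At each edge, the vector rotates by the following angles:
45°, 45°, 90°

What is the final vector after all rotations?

Total rotation: 45° + 45° + 90° = 180°. Final vector: (0.2588, -0.9659)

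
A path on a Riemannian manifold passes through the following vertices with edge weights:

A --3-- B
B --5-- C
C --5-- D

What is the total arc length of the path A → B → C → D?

Arc length = 3 + 5 + 5 = 13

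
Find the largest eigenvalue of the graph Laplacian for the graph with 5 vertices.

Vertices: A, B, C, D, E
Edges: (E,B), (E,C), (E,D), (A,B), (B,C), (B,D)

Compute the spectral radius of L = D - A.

Degrees: deg(A) = 1, deg(B) = 4, deg(C) = 2, deg(D) = 2, deg(E) = 3.
L = D − A with rows/columns ordered (A, B, C, D, E):
  [ 1, -1,  0,  0,  0]
  [-1,  4, -1, -1, -1]
  [ 0, -1,  2,  0, -1]
  [ 0, -1,  0,  2, -1]
  [ 0, -1, -1, -1,  3]
Characteristic polynomial: det(λI − L) = λ(λ − 1)(λ − 2)(λ − 4)(λ − 5).
Roots: λ = 0; (λ − 1) = 0 ⇒ λ = 1; (λ − 2) = 0 ⇒ λ = 2; (λ − 4) = 0 ⇒ λ = 4; (λ − 5) = 0 ⇒ λ = 5.
(Check: the roots sum (with multiplicity) to 12, matching trace L = Σdeg = 2·6 = 12.)
Laplacian eigenvalues: [0.0, 1.0, 2.0, 4.0, 5.0]. Largest eigenvalue (spectral radius) = 5.0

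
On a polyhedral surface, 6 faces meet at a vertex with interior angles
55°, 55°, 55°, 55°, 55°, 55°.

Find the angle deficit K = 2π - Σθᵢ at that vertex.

Sum of angles = 330°. K = 360° - 330° = 30°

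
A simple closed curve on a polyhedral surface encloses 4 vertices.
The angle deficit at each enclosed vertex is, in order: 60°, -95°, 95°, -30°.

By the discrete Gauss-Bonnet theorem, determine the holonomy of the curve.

Holonomy = total enclosed curvature = 60° + (-95°) + 95° + (-30°) = 30°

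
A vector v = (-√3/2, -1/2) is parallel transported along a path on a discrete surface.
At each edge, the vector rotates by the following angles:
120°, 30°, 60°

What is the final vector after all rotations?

Total rotation: 120° + 30° + 60° = 210° ≡ -150° (mod 360°). Final vector: (0.5000, 0.8660)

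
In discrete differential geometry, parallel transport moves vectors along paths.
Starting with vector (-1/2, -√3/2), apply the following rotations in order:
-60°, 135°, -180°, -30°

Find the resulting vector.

Total rotation: (-60°) + 135° + (-180°) + (-30°) = -135°. Final vector: (-0.2588, 0.9659)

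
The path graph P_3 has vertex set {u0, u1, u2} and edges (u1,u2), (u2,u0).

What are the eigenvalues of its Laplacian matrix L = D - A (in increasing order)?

The path graph P_n has Laplacian eigenvalues λ_k = 2 − 2cos(kπ/n), k = 0, 1, …, n−1. Here n = 3:
k=0: 2 − 2cos(0) = 0.0; k=1: 2 − 2cos(π/3) = 1.0; k=2: 2 − 2cos(2π/3) = 3.0.
Laplacian eigenvalues (increasing order): [0.0, 1.0, 3.0]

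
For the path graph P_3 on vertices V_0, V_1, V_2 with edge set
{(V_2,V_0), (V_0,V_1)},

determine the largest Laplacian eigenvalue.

The path graph P_n has Laplacian eigenvalues λ_k = 2 − 2cos(kπ/n), k = 0, 1, …, n−1. Here n = 3:
k=0: 2 − 2cos(0) = 0.0; k=1: 2 − 2cos(π/3) = 1.0; k=2: 2 − 2cos(2π/3) = 3.0.
Laplacian eigenvalues: [0.0, 1.0, 3.0]. Largest eigenvalue (spectral radius) = 3.0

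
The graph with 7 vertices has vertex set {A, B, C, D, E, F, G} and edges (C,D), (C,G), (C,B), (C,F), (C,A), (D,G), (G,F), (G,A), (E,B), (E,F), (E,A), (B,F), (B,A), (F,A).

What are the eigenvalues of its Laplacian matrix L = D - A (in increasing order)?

Degrees: deg(A) = 5, deg(B) = 4, deg(C) = 5, deg(D) = 2, deg(E) = 3, deg(F) = 5, deg(G) = 4.
L = D − A with rows/columns ordered (A, B, C, D, E, F, G):
  [ 5, -1, -1,  0, -1, -1, -1]
  [-1,  4, -1,  0, -1, -1,  0]
  [-1, -1,  5, -1,  0, -1, -1]
  [ 0,  0, -1,  2,  0,  0, -1]
  [-1, -1,  0,  0,  3, -1,  0]
  [-1, -1, -1,  0, -1,  5, -1]
  [-1,  0, -1, -1,  0, -1,  4]
Characteristic polynomial: det(λI − L) = λ(λ² − 6λ + 7)(λ² − 10λ + 23)(λ − 6)².
Roots: λ = 0; (λ² − 6λ + 7) = 0 ⇒ λ = 3 ± √2 ≈ 1.5858, 4.4142; (λ² − 10λ + 23) = 0 ⇒ λ = 5 ± √2 ≈ 3.5858, 6.4142; (λ − 6) = 0 ⇒ λ = 6 (multiplicity 2).
(Check: the roots sum (with multiplicity) to 28, matching trace L = Σdeg = 2·14 = 28.)
Laplacian eigenvalues (increasing order): [0.0, 1.5858, 3.5858, 4.4142, 6.0, 6.0, 6.4142]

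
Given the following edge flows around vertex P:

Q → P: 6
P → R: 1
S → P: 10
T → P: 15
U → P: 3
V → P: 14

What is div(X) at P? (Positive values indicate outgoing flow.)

Divergence = sum of outgoing flows = (-6) + 1 + (-10) + (-15) + (-3) + (-14) = -47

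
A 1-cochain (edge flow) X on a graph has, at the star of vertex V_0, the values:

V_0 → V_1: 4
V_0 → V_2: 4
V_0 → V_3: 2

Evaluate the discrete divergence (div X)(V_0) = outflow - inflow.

Divergence = sum of outgoing flows = 4 + 4 + 2 = 10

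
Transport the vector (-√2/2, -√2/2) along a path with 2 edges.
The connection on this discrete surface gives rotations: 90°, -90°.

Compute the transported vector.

Total rotation: 90° + (-90°) = 0°. Final vector: (-0.7071, -0.7071)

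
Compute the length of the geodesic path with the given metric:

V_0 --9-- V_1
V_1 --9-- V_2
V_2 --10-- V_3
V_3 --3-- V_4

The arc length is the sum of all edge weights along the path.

Arc length = 9 + 9 + 10 + 3 = 31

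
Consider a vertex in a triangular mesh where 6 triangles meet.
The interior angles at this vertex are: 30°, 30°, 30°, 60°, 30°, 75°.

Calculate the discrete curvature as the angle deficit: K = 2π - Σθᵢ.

Sum of angles = 255°. K = 360° - 255° = 105°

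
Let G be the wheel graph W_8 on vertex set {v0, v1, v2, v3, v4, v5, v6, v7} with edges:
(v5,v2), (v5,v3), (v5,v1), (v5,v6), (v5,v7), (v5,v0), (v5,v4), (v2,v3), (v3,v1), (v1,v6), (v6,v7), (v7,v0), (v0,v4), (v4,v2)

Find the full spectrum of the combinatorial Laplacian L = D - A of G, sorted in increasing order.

The wheel W_8 is the join K_1 ∨ C_7 (a hub joined to every vertex of a cycle of length 7). For a join G ∨ H (G on p vertices, H on q vertices) the Laplacian spectrum is 0, p+q, the eigenvalues of L(G) other than one 0 each shifted by +q, and the eigenvalues of L(H) other than one 0 each shifted by +p. With G = K_1 (p = 1, nothing left after dropping its 0) and H = C_7 (q = 7, eigenvalues 2 − 2cos(2πk/7), k = 0, …, 6; drop k = 0), the spectrum of W_8 is 0, 8, and 1 + (2 − 2cos(2πk/7)) = 3 − 2cos(2πk/7) for k = 1, …, 6:
k=1: 3 − 2cos(2π/7) = 1.753; k=2: 3 − 2cos(4π/7) = 3.445; k=3: 3 − 2cos(6π/7) = 4.8019; k=4: 3 − 2cos(8π/7) = 4.8019; k=5: 3 − 2cos(10π/7) = 3.445; k=6: 3 − 2cos(12π/7) = 1.753.
Laplacian eigenvalues (increasing order): [0.0, 1.753, 1.753, 3.445, 3.445, 4.8019, 4.8019, 8.0]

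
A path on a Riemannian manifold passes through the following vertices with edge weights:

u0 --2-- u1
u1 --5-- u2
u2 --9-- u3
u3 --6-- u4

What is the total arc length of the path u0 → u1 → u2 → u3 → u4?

Arc length = 2 + 5 + 9 + 6 = 22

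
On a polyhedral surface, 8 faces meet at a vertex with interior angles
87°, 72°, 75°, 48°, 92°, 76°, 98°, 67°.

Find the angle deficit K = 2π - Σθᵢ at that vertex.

Sum of angles = 615°. K = 360° - 615° = -255° = -17π/12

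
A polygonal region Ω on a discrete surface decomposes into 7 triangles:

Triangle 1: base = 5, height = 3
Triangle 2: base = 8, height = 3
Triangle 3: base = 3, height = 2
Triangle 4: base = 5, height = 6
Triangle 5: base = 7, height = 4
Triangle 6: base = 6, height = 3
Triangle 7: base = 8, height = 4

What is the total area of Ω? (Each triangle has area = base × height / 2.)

(1/2)×5×3 + (1/2)×8×3 + (1/2)×3×2 + (1/2)×5×6 + (1/2)×7×4 + (1/2)×6×3 + (1/2)×8×4 = 76.5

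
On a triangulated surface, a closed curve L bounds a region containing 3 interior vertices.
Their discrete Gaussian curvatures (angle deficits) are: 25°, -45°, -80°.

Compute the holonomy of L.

Holonomy = total enclosed curvature = 25° + (-45°) + (-80°) = -100°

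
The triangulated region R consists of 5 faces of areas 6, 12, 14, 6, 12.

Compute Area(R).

6 + 12 + 14 + 6 + 12 = 50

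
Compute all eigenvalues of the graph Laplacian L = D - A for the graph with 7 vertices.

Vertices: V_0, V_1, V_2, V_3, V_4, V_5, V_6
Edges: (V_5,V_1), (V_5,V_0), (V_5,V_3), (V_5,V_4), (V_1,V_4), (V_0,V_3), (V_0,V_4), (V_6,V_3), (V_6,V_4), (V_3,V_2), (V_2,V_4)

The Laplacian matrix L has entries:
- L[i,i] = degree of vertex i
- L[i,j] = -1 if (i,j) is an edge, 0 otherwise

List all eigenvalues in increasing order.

Degrees: deg(V_0) = 3, deg(V_1) = 2, deg(V_2) = 2, deg(V_3) = 4, deg(V_4) = 5, deg(V_5) = 4, deg(V_6) = 2.
L = D − A with rows/columns ordered (V_0, V_1, V_2, V_3, V_4, V_5, V_6):
  [ 3,  0,  0, -1, -1, -1,  0]
  [ 0,  2,  0,  0, -1, -1,  0]
  [ 0,  0,  2, -1, -1,  0,  0]
  [-1,  0, -1,  4,  0, -1, -1]
  [-1, -1, -1,  0,  5, -1, -1]
  [-1, -1,  0, -1, -1,  4,  0]
  [ 0,  0,  0, -1, -1,  0,  2]
Characteristic polynomial: det(λI − L) = λ(λ² − 6λ + 7)(λ − 2)(λ² − 9λ + 16)(λ − 5).
Roots: λ = 0; (λ² − 6λ + 7) = 0 ⇒ λ = 3 ± √2 ≈ 1.5858, 4.4142; (λ − 2) = 0 ⇒ λ = 2; (λ² − 9λ + 16) = 0 ⇒ λ = (9 ± √17)/2 ≈ 2.4384, 6.5616; (λ − 5) = 0 ⇒ λ = 5.
(Check: the roots sum (with multiplicity) to 22, matching trace L = Σdeg = 2·11 = 22.)
Laplacian eigenvalues (increasing order): [0.0, 1.5858, 2.0, 2.4384, 4.4142, 5.0, 6.5616]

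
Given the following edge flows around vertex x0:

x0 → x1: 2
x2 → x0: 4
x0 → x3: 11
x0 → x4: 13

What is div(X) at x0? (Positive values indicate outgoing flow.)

Divergence = sum of outgoing flows = 2 + (-4) + 11 + 13 = 22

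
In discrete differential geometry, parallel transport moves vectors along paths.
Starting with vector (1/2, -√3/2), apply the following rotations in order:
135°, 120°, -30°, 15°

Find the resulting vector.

Total rotation: 135° + 120° + (-30°) + 15° = 240° ≡ -120° (mod 360°). Final vector: (-1, 0)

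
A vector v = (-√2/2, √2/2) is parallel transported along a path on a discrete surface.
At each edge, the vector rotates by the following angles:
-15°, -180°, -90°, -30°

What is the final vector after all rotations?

Total rotation: (-15°) + (-180°) + (-90°) + (-30°) = -315° ≡ 45° (mod 360°). Final vector: (-1, 0)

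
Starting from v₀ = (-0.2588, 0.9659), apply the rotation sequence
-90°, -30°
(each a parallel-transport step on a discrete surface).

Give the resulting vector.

Total rotation: (-90°) + (-30°) = -120°. Final vector: (0.9659, -0.2588)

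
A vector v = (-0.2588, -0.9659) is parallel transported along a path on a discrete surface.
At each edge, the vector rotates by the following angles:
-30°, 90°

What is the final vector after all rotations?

Total rotation: (-30°) + 90° = 60°. Final vector: (0.7071, -0.7071)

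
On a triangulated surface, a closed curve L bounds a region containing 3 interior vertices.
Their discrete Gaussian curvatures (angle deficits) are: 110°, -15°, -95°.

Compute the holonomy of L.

Holonomy = total enclosed curvature = 110° + (-15°) + (-95°) = 0°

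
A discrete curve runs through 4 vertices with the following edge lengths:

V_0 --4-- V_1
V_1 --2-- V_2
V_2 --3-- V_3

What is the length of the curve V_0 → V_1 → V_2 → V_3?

Arc length = 4 + 2 + 3 = 9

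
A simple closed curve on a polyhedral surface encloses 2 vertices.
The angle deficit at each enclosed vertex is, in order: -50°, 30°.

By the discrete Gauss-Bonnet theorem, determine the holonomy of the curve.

Holonomy = total enclosed curvature = (-50°) + 30° = -20°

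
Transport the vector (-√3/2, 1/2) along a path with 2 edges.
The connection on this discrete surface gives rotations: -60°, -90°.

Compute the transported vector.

Total rotation: (-60°) + (-90°) = -150°. Final vector: (1, 0)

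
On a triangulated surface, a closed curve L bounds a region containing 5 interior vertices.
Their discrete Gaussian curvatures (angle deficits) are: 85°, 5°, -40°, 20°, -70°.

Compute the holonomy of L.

Holonomy = total enclosed curvature = 85° + 5° + (-40°) + 20° + (-70°) = 0°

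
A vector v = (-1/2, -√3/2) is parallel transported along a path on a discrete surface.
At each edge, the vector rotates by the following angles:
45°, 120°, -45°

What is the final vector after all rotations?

Total rotation: 45° + 120° + (-45°) = 120°. Final vector: (1, 0)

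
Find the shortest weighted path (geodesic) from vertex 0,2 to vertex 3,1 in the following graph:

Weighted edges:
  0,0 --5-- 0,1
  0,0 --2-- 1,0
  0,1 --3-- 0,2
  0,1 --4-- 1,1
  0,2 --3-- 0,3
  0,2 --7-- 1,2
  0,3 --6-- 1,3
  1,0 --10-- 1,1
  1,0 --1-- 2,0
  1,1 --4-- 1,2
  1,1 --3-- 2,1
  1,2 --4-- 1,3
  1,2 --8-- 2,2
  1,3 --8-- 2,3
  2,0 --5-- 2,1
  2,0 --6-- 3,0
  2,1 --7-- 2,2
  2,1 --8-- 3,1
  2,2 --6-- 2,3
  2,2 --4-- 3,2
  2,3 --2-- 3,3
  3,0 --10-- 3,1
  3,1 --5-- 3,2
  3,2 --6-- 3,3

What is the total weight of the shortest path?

Shortest path: 0,2 → 0,1 → 1,1 → 2,1 → 3,1, total weight = 18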